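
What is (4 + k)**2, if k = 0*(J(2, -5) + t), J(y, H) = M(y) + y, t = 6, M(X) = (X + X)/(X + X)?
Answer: 16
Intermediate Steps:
M(X) = 1 (M(X) = (2*X)/((2*X)) = (2*X)*(1/(2*X)) = 1)
J(y, H) = 1 + y
k = 0 (k = 0*((1 + 2) + 6) = 0*(3 + 6) = 0*9 = 0)
(4 + k)**2 = (4 + 0)**2 = 4**2 = 16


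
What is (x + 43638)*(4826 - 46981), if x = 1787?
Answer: -1914890875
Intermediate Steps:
(x + 43638)*(4826 - 46981) = (1787 + 43638)*(4826 - 46981) = 45425*(-42155) = -1914890875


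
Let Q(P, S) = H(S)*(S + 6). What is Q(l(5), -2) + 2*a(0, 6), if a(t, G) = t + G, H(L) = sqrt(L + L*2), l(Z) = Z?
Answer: 12 + 4*I*sqrt(6) ≈ 12.0 + 9.798*I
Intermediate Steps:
H(L) = sqrt(3)*sqrt(L) (H(L) = sqrt(L + 2*L) = sqrt(3*L) = sqrt(3)*sqrt(L))
Q(P, S) = sqrt(3)*sqrt(S)*(6 + S) (Q(P, S) = (sqrt(3)*sqrt(S))*(S + 6) = (sqrt(3)*sqrt(S))*(6 + S) = sqrt(3)*sqrt(S)*(6 + S))
a(t, G) = G + t
Q(l(5), -2) + 2*a(0, 6) = sqrt(3)*sqrt(-2)*(6 - 2) + 2*(6 + 0) = sqrt(3)*(I*sqrt(2))*4 + 2*6 = 4*I*sqrt(6) + 12 = 12 + 4*I*sqrt(6)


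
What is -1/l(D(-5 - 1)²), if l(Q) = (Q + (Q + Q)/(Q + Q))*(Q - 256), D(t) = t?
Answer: 1/8140 ≈ 0.00012285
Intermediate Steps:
l(Q) = (1 + Q)*(-256 + Q) (l(Q) = (Q + (2*Q)/((2*Q)))*(-256 + Q) = (Q + (2*Q)*(1/(2*Q)))*(-256 + Q) = (Q + 1)*(-256 + Q) = (1 + Q)*(-256 + Q))
-1/l(D(-5 - 1)²) = -1/(-256 + ((-5 - 1)²)² - 255*(-5 - 1)²) = -1/(-256 + ((-6)²)² - 255*(-6)²) = -1/(-256 + 36² - 255*36) = -1/(-256 + 1296 - 9180) = -1/(-8140) = -1*(-1/8140) = 1/8140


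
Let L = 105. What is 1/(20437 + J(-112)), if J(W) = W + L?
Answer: 1/20430 ≈ 4.8948e-5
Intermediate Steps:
J(W) = 105 + W (J(W) = W + 105 = 105 + W)
1/(20437 + J(-112)) = 1/(20437 + (105 - 112)) = 1/(20437 - 7) = 1/20430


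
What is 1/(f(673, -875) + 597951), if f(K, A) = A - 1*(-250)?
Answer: 1/597326 ≈ 1.6741e-6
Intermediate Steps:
f(K, A) = 250 + A (f(K, A) = A + 250 = 250 + A)
1/(f(673, -875) + 597951) = 1/((250 - 875) + 597951) = 1/(-625 + 597951) = 1/597326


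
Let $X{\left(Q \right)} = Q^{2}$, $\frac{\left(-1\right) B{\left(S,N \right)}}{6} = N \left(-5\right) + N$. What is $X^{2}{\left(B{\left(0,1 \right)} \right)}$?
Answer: $331776$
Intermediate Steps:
$B{\left(S,N \right)} = 24 N$ ($B{\left(S,N \right)} = - 6 \left(N \left(-5\right) + N\right) = - 6 \left(- 5 N + N\right) = - 6 \left(- 4 N\right) = 24 N$)
$X^{2}{\left(B{\left(0,1 \right)} \right)} = \left(\left(24 \cdot 1\right)^{2}\right)^{2} = \left(24^{2}\right)^{2} = 576^{2} = 331776$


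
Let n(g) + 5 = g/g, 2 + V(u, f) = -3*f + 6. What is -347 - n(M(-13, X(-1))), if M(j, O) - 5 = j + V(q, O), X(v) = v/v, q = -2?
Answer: -343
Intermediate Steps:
V(u, f) = 4 - 3*f (V(u, f) = -2 + (-3*f + 6) = -2 + (6 - 3*f) = 4 - 3*f)
X(v) = 1
M(j, O) = 9 + j - 3*O (M(j, O) = 5 + (j + (4 - 3*O)) = 5 + (4 + j - 3*O) = 9 + j - 3*O)
n(g) = -4 (n(g) = -5 + g/g = -5 + 1 = -4)
-347 - n(M(-13, X(-1))) = -347 - 1*(-4) = -347 + 4 = -343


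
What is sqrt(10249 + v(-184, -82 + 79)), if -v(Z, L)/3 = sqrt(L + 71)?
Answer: sqrt(10249 - 6*sqrt(17)) ≈ 101.12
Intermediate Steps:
v(Z, L) = -3*sqrt(71 + L) (v(Z, L) = -3*sqrt(L + 71) = -3*sqrt(71 + L))
sqrt(10249 + v(-184, -82 + 79)) = sqrt(10249 - 3*sqrt(71 + (-82 + 79))) = sqrt(10249 - 3*sqrt(71 - 3)) = sqrt(10249 - 6*sqrt(17))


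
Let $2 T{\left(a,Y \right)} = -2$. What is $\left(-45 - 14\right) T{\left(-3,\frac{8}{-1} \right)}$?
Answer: $59$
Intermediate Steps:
$T{\left(a,Y \right)} = -1$ ($T{\left(a,Y \right)} = \frac{1}{2} \left(-2\right) = -1$)
$\left(-45 - 14\right) T{\left(-3,\frac{8}{-1} \right)} = \left(-45 - 14\right) \left(-1\right) = \left(-59\right) \left(-1\right) = 59$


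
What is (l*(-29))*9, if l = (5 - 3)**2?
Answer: -1044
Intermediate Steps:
l = 4 (l = 2**2 = 4)
(l*(-29))*9 = (4*(-29))*9 = -116*9 = -1044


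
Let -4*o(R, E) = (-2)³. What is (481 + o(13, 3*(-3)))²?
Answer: 233289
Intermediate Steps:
o(R, E) = 2 (o(R, E) = -¼*(-2)³ = -¼*(-8) = 2)
(481 + o(13, 3*(-3)))² = (481 + 2)² = 483² = 233289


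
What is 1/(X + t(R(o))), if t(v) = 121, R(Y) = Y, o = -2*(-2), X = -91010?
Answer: -1/90889 ≈ -1.1002e-5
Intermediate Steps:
o = 4
1/(X + t(R(o))) = 1/(-91010 + 121) = 1/(-90889) = -1/90889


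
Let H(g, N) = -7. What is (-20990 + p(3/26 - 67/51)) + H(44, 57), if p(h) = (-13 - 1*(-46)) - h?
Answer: -27796675/1326 ≈ -20963.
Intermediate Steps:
p(h) = 33 - h (p(h) = (-13 + 46) - h = 33 - h)
(-20990 + p(3/26 - 67/51)) + H(44, 57) = (-20990 + (33 - (3/26 - 67/51))) - 7 = (-20990 + (33 - 1*(-1589/1326))) - 7 = (-20990 + (33 + 1589/1326)) - 7 = (-20990 + 45347/1326) - 7 = -27787393/1326 - 7 = -27796675/1326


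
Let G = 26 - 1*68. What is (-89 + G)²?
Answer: 17161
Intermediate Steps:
G = -42 (G = 26 - 68 = -42)
(-89 + G)² = (-89 - 42)² = (-131)² = 17161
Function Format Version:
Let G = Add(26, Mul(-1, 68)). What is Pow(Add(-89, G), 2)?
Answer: 17161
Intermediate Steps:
G = -42 (G = Add(26, -68) = -42)
Pow(Add(-89, G), 2) = Pow(Add(-89, -42), 2) = Pow(-131, 2) = 17161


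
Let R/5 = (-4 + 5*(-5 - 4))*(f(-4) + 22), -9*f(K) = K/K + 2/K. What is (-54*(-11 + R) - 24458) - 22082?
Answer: 244379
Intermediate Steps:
f(K) = -⅑ - 2/(9*K) (f(K) = -(K/K + 2/K)/9 = -(1 + 2/K)/9 = -⅑ - 2/(9*K))
R = -96775/18 (R = 5*((-4 + 5*(-5 - 4))*((⅑)*(-2 - 1*(-4))/(-4) + 22)) = 5*((-4 + 5*(-9))*((⅑)*(-¼)*(-2 + 4) + 22)) = 5*((-4 - 45)*((⅑)*(-¼)*2 + 22)) = 5*(-49*(-1/18 + 22)) = 5*(-49*395/18) = 5*(-19355/18) = -96775/18 ≈ -5376.4)
(-54*(-11 + R) - 24458) - 22082 = (-54*(-11 - 96775/18) - 24458) - 22082 = (-54*(-96973/18) - 24458) - 22082 = (290919 - 24458) - 22082 = 266461 - 22082 = 244379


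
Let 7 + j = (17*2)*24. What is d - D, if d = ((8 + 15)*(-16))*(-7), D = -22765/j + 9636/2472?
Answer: 433340667/166654 ≈ 2600.2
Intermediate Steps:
j = 809 (j = -7 + (17*2)*24 = -7 + 34*24 = -7 + 816 = 809)
D = -4039963/166654 (D = -22765/809 + 9636/2472 = -22765*1/809 + 9636*(1/2472) = -22765/809 + 803/206 = -4039963/166654 ≈ -24.242)
d = 2576 (d = (23*(-16))*(-7) = -368*(-7) = 2576)
d - D = 2576 - 1*(-4039963/166654) = 2576 + 4039963/166654 = 433340667/166654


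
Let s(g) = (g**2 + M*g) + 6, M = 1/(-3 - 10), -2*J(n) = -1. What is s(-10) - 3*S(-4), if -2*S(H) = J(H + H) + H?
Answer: 5279/52 ≈ 101.52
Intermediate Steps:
J(n) = 1/2 (J(n) = -1/2*(-1) = 1/2)
M = -1/13 (M = 1/(-13) = -1/13 ≈ -0.076923)
S(H) = -1/4 - H/2 (S(H) = -(1/2 + H)/2 = -1/4 - H/2)
s(g) = 6 + g**2 - g/13 (s(g) = (g**2 - g/13) + 6 = 6 + g**2 - g/13)
s(-10) - 3*S(-4) = (6 + (-10)**2 - 1/13*(-10)) - 3*(-1/4 - 1/2*(-4)) = (6 + 100 + 10/13) - 3*(-1/4 + 2) = 1388/13 - 3*7/4 = 1388/13 - 21/4 = 5279/52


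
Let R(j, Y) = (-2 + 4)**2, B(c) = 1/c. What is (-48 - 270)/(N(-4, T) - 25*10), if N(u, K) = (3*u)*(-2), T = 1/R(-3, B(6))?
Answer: 159/113 ≈ 1.4071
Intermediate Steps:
R(j, Y) = 4 (R(j, Y) = 2**2 = 4)
T = 1/4 ≈ 0.25000
N(u, K) = -6*u
(-48 - 270)/(N(-4, T) - 25*10) = (-48 - 270)/(-6*(-4) - 25*10) = -318/(24 - 250) = -318/(-226) = -318*(-1/226) = 159/113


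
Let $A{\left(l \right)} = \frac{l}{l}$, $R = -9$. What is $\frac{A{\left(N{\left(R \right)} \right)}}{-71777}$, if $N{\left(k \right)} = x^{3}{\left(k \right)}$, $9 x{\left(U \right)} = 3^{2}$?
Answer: $- \frac{1}{71777} \approx -1.3932 \cdot 10^{-5}$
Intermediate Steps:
$x{\left(U \right)} = 1$ ($x{\left(U \right)} = \frac{3^{2}}{9} = \frac{1}{9} \cdot 9 = 1$)
$N{\left(k \right)} = 1$ ($N{\left(k \right)} = 1^{3} = 1$)
$A{\left(l \right)} = 1$
$\frac{A{\left(N{\left(R \right)} \right)}}{-71777} = 1 \frac{1}{-71777} = 1 \left(- \frac{1}{71777}\right) = - \frac{1}{71777}$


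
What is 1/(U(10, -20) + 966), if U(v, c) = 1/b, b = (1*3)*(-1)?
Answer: 3/2897 ≈ 0.0010356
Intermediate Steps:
b = -3 (b = 3*(-1) = -3)
U(v, c) = -1/3 (U(v, c) = 1/(-3) = -1/3)
1/(U(10, -20) + 966) = 1/(-1/3 + 966) = 1/(2897/3) = 3/2897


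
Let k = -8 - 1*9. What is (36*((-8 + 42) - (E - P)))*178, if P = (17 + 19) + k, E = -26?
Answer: 506232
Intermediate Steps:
k = -17 (k = -8 - 9 = -17)
P = 19 (P = (17 + 19) - 17 = 36 - 17 = 19)
(36*((-8 + 42) - (E - P)))*178 = (36*((-8 + 42) - (-26 - 1*19)))*178 = (36*(34 - (-26 - 19)))*178 = (36*(34 - 1*(-45)))*178 = (36*(34 + 45))*178 = (36*79)*178 = 2844*178 = 506232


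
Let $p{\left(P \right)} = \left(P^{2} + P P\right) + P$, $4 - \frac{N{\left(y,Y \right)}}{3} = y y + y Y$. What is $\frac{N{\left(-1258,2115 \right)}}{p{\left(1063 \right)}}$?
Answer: $\frac{1078110}{753667} \approx 1.4305$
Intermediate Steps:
$N{\left(y,Y \right)} = 12 - 3 y^{2} - 3 Y y$ ($N{\left(y,Y \right)} = 12 - 3 \left(y y + y Y\right) = 12 - 3 \left(y^{2} + Y y\right) = 12 - \left(3 y^{2} + 3 Y y\right) = 12 - 3 y^{2} - 3 Y y$)
$p{\left(P \right)} = P + 2 P^{2}$ ($p{\left(P \right)} = \left(P^{2} + P^{2}\right) + P = 2 P^{2} + P = P + 2 P^{2}$)
$\frac{N{\left(-1258,2115 \right)}}{p{\left(1063 \right)}} = \frac{12 - 3 \left(-1258\right)^{2} - 6345 \left(-1258\right)}{1063 \left(1 + 2 \cdot 1063\right)} = \frac{12 - 4747692 + 7982010}{1063 \left(1 + 2126\right)} = \frac{12 - 4747692 + 7982010}{1063 \cdot 2127} = \frac{3234330}{2261001} = 3234330 \cdot \frac{1}{2261001} = \frac{1078110}{753667}$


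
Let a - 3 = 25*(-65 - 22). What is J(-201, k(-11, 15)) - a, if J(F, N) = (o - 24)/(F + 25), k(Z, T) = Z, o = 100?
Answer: 95549/44 ≈ 2171.6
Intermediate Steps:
J(F, N) = 76/(25 + F) (J(F, N) = (100 - 24)/(F + 25) = 76/(25 + F))
a = -2172 (a = 3 + 25*(-65 - 22) = 3 + 25*(-87) = 3 - 2175 = -2172)
J(-201, k(-11, 15)) - a = 76/(25 - 201) - 1*(-2172) = 76/(-176) + 2172 = 76*(-1/176) + 2172 = -19/44 + 2172 = 95549/44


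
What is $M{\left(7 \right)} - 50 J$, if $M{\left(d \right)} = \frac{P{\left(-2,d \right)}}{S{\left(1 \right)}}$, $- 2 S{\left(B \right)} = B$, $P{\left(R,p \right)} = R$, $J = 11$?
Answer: $-546$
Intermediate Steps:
$S{\left(B \right)} = - \frac{B}{2}$
$M{\left(d \right)} = 4$ ($M{\left(d \right)} = - \frac{2}{\left(- \frac{1}{2}\right) 1} = - \frac{2}{- \frac{1}{2}} = \left(-2\right) \left(-2\right) = 4$)
$M{\left(7 \right)} - 50 J = 4 - 550 = -546$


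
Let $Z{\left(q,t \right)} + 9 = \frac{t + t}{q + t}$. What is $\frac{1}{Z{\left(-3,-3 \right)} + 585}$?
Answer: $\frac{1}{577} \approx 0.0017331$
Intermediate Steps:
$Z{\left(q,t \right)} = -9 + \frac{2 t}{q + t}$ ($Z{\left(q,t \right)} = -9 + \frac{t + t}{q + t} = -9 + \frac{2 t}{q + t}$)
$\frac{1}{Z{\left(-3,-3 \right)} + 585} = \frac{1}{\frac{\left(-9\right) \left(-3\right) - -21}{-3 - 3} + 585} = \frac{1}{\frac{27 + 21}{-6} + 585} = \frac{1}{\left(- \frac{1}{6}\right) 48 + 585} = \frac{1}{-8 + 585} = \frac{1}{577}$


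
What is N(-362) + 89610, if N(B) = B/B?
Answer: 89611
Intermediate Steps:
N(B) = 1
N(-362) + 89610 = 1 + 89610 = 89611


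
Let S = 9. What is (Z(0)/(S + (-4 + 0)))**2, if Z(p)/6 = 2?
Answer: 144/25 ≈ 5.7600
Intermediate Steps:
Z(p) = 12 (Z(p) = 6*2 = 12)
(Z(0)/(S + (-4 + 0)))**2 = (12/(9 + (-4 + 0)))**2 = (12/(9 - 4))**2 = (12/5)**2 = 144/25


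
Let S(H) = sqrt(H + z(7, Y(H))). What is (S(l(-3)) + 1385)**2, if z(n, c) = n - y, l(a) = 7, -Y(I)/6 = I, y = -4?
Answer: 1918243 + 8310*sqrt(2) ≈ 1.9300e+6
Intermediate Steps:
Y(I) = -6*I
z(n, c) = 4 + n (z(n, c) = n - 1*(-4) = n + 4 = 4 + n)
S(H) = sqrt(11 + H) (S(H) = sqrt(H + (4 + 7)) = sqrt(H + 11) = sqrt(11 + H))
(S(l(-3)) + 1385)**2 = (sqrt(11 + 7) + 1385)**2 = (sqrt(18) + 1385)**2 = (3*sqrt(2) + 1385)**2 = (1385 + 3*sqrt(2))**2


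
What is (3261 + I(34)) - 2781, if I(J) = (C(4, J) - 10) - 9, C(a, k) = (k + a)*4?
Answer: 613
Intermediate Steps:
C(a, k) = 4*a + 4*k (C(a, k) = (a + k)*4 = 4*a + 4*k)
I(J) = -3 + 4*J (I(J) = ((4*4 + 4*J) - 10) - 9 = ((16 + 4*J) - 10) - 9 = (6 + 4*J) - 9 = -3 + 4*J)
(3261 + I(34)) - 2781 = (3261 + (-3 + 4*34)) - 2781 = (3261 + (-3 + 136)) - 2781 = (3261 + 133) - 2781 = 3394 - 2781 = 613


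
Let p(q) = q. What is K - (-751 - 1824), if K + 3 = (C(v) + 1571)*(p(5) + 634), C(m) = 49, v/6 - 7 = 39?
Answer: 1037752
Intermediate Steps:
v = 276 (v = 42 + 6*39 = 42 + 234 = 276)
K = 1035177 (K = -3 + (49 + 1571)*(5 + 634) = -3 + 1620*639 = -3 + 1035180 = 1035177)
K - (-751 - 1824) = 1035177 - (-751 - 1824) = 1035177 - 1*(-2575) = 1035177 + 2575 = 1037752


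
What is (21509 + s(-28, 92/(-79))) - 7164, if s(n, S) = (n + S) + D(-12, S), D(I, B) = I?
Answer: 1130003/79 ≈ 14304.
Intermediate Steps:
s(n, S) = -12 + S + n (s(n, S) = (n + S) - 12 = (S + n) - 12 = -12 + S + n)
(21509 + s(-28, 92/(-79))) - 7164 = (21509 + (-12 + 92/(-79) - 28)) - 7164 = (21509 + (-12 + 92*(-1/79) - 28)) - 7164 = (21509 + (-12 - 92/79 - 28)) - 7164 = (21509 - 3252/79) - 7164 = 1695959/79 - 7164 = 1130003/79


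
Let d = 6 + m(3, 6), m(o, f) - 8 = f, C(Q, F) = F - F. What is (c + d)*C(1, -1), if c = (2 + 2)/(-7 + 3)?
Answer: 0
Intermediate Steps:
C(Q, F) = 0
m(o, f) = 8 + f
d = 20 (d = 6 + (8 + 6) = 6 + 14 = 20)
c = -1 (c = 4/(-4) = 4*(-¼) = -1)
(c + d)*C(1, -1) = (-1 + 20)*0 = 19*0 = 0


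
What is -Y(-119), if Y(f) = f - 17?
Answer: 136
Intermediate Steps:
Y(f) = -17 + f
-Y(-119) = -(-17 - 119) = -1*(-136) = 136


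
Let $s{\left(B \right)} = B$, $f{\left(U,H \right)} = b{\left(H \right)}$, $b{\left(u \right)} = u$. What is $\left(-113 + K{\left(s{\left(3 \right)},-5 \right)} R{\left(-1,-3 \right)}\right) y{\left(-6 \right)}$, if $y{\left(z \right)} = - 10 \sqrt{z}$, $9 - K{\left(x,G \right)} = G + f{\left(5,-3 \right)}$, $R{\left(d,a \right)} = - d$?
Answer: $960 i \sqrt{6} \approx 2351.5 i$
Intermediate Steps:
$f{\left(U,H \right)} = H$
$K{\left(x,G \right)} = 12 - G$ ($K{\left(x,G \right)} = 9 - \left(G - 3\right) = 9 - \left(-3 + G\right) = 12 - G$)
$\left(-113 + K{\left(s{\left(3 \right)},-5 \right)} R{\left(-1,-3 \right)}\right) y{\left(-6 \right)} = \left(-113 + \left(12 - -5\right) \left(\left(-1\right) \left(-1\right)\right)\right) \left(- 10 \sqrt{-6}\right) = \left(-113 + \left(12 + 5\right) 1\right) \left(- 10 i \sqrt{6}\right) = \left(-113 + 17 \cdot 1\right) \left(- 10 i \sqrt{6}\right) = \left(-113 + 17\right) \left(- 10 i \sqrt{6}\right) = - 96 \left(- 10 i \sqrt{6}\right) = 960 i \sqrt{6}$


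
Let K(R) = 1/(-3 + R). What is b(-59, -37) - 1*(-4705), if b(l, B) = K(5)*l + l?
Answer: 9233/2 ≈ 4616.5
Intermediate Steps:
b(l, B) = 3*l/2 (b(l, B) = l/(-3 + 5) + l = l/2 + l = 3*l/2)
b(-59, -37) - 1*(-4705) = (3/2)*(-59) - 1*(-4705) = -177/2 + 4705 = 9233/2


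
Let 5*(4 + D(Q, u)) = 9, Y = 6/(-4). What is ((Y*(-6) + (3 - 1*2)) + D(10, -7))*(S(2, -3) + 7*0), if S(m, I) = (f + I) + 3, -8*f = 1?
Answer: -39/40 ≈ -0.97500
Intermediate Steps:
f = -1/8 (f = -1/8*1 = -1/8 ≈ -0.12500)
Y = -3/2 (Y = 6*(-1/4) = -3/2 ≈ -1.5000)
D(Q, u) = -11/5 (D(Q, u) = -4 + (1/5)*9 = -4 + 9/5 = -11/5)
S(m, I) = 23/8 + I (S(m, I) = (-1/8 + I) + 3 = 23/8 + I)
((Y*(-6) + (3 - 1*2)) + D(10, -7))*(S(2, -3) + 7*0) = ((-3/2*(-6) + (3 - 1*2)) - 11/5)*((23/8 - 3) + 7*0) = ((9 + (3 - 2)) - 11/5)*(-1/8 + 0) = ((9 + 1) - 11/5)*(-1/8) = (10 - 11/5)*(-1/8) = (39/5)*(-1/8) = -39/40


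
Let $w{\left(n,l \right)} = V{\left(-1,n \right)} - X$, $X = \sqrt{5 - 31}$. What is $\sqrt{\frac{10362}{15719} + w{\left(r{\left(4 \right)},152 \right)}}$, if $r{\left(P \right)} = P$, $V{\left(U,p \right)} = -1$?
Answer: $\frac{\sqrt{-695923 - 2042041 i \sqrt{26}}}{1429} \approx 1.5443 - 1.6509 i$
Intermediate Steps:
$X = i \sqrt{26}$ ($X = \sqrt{-26} = i \sqrt{26} \approx 5.099 i$)
$w{\left(n,l \right)} = -1 - i \sqrt{26}$
$\sqrt{\frac{10362}{15719} + w{\left(r{\left(4 \right)},152 \right)}} = \sqrt{\frac{10362}{15719} - \left(1 + i \sqrt{26}\right)} = \sqrt{10362 \cdot \frac{1}{15719} - \left(1 + i \sqrt{26}\right)} = \sqrt{\frac{942}{1429} - \left(1 + i \sqrt{26}\right)} = \sqrt{- \frac{487}{1429} - i \sqrt{26}}$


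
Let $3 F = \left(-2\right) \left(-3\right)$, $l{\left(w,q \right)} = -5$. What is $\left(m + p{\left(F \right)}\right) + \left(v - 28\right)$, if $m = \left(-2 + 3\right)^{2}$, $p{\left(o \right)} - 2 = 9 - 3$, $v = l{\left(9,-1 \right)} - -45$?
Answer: $21$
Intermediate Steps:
$v = 40$ ($v = -5 - -45 = -5 + 45 = 40$)
$F = 2$ ($F = \frac{\left(-2\right) \left(-3\right)}{3} = \frac{1}{3} \cdot 6 = 2$)
$p{\left(o \right)} = 8$ ($p{\left(o \right)} = 2 + \left(9 - 3\right) = 2 + 6 = 8$)
$m = 1$ ($m = 1^{2} = 1$)
$\left(m + p{\left(F \right)}\right) + \left(v - 28\right) = \left(1 + 8\right) + \left(40 - 28\right) = 9 + \left(40 - 28\right) = 9 + 12 = 21$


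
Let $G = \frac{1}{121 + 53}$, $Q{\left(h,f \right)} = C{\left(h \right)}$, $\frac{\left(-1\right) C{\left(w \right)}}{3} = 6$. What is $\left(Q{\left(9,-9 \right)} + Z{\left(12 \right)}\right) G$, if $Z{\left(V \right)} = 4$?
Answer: $- \frac{7}{87} \approx -0.08046$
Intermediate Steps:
$C{\left(w \right)} = -18$ ($C{\left(w \right)} = \left(-3\right) 6 = -18$)
$Q{\left(h,f \right)} = -18$
$G = \frac{1}{174} \approx 0.0057471$
$\left(Q{\left(9,-9 \right)} + Z{\left(12 \right)}\right) G = \left(-18 + 4\right) \frac{1}{174} = \left(-14\right) \frac{1}{174} = - \frac{7}{87}$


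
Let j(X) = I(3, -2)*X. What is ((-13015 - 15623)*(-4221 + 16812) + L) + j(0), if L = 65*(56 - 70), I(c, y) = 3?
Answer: -360581968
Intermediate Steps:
j(X) = 3*X
L = -910 (L = 65*(-14) = -910)
((-13015 - 15623)*(-4221 + 16812) + L) + j(0) = ((-13015 - 15623)*(-4221 + 16812) - 910) + 3*0 = (-28638*12591 - 910) + 0 = (-360581058 - 910) + 0 = -360581968 + 0 = -360581968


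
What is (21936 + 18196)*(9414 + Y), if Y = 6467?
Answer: 637336292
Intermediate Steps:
(21936 + 18196)*(9414 + Y) = (21936 + 18196)*(9414 + 6467) = 40132*15881 = 637336292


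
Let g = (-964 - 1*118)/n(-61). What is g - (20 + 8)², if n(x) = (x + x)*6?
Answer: -286403/366 ≈ -782.52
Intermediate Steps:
n(x) = 12*x (n(x) = (2*x)*6 = 12*x)
g = 541/366 (g = (-964 - 1*118)/((12*(-61))) = (-964 - 118)/(-732) = -1082*(-1/732) = 541/366 ≈ 1.4781)
g - (20 + 8)² = 541/366 - (20 + 8)² = 541/366 - 1*28² = 541/366 - 1*784 = 541/366 - 784 = -286403/366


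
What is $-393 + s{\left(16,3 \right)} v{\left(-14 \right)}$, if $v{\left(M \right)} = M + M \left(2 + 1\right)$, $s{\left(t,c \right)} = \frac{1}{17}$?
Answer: $- \frac{6737}{17} \approx -396.29$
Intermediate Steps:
$s{\left(t,c \right)} = \frac{1}{17}$
$v{\left(M \right)} = 4 M$ ($v{\left(M \right)} = M + M 3 = M + 3 M = 4 M$)
$-393 + s{\left(16,3 \right)} v{\left(-14 \right)} = -393 + \frac{4 \left(-14\right)}{17} = -393 + \frac{1}{17} \left(-56\right) = -393 - \frac{56}{17} = - \frac{6737}{17}$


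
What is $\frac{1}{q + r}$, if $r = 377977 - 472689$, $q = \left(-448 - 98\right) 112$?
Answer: $- \frac{1}{155864} \approx -6.4159 \cdot 10^{-6}$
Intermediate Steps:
$q = -61152$ ($q = \left(-448 - 98\right) 112 = \left(-546\right) 112 = -61152$)
$r = -94712$
$\frac{1}{q + r} = \frac{1}{-61152 - 94712} = \frac{1}{-155864} = - \frac{1}{155864}$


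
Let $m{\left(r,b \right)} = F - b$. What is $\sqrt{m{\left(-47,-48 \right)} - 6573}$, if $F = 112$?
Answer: $11 i \sqrt{53} \approx 80.081 i$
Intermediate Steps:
$m{\left(r,b \right)} = 112 - b$
$\sqrt{m{\left(-47,-48 \right)} - 6573} = \sqrt{\left(112 - -48\right) - 6573} = \sqrt{\left(112 + 48\right) - 6573} = \sqrt{160 - 6573} = \sqrt{-6413} = 11 i \sqrt{53}$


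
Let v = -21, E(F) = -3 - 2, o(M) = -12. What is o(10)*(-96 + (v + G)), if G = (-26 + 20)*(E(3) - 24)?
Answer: -684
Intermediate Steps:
E(F) = -5
G = 174 (G = (-26 + 20)*(-5 - 24) = -6*(-29) = 174)
o(10)*(-96 + (v + G)) = -12*(-96 + (-21 + 174)) = -12*(-96 + 153) = -12*57 = -684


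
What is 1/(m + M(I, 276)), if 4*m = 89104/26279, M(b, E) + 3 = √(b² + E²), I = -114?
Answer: 1486366519/61577721466931 + 4143515046*√2477/61577721466931 ≈ 0.0033731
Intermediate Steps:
M(b, E) = -3 + √(E² + b²) (M(b, E) = -3 + √(b² + E²) = -3 + √(E² + b²))
m = 22276/26279 (m = (89104/26279)/4 = (89104*(1/26279))/4 = (¼)*(89104/26279) = 22276/26279 ≈ 0.84767)
1/(m + M(I, 276)) = 1/(22276/26279 + (-3 + √(276² + (-114)²))) = 1/(22276/26279 + (-3 + √(76176 + 12996))) = 1/(22276/26279 + (-3 + √89172)) = 1/(22276/26279 + (-3 + 6*√2477)) = 1/(-56561/26279 + 6*√2477)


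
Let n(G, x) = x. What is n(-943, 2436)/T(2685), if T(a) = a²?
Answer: 812/2403075 ≈ 0.00033790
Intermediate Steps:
n(-943, 2436)/T(2685) = 2436/(2685²) = 2436/7209225 = 2436*(1/7209225) = 812/2403075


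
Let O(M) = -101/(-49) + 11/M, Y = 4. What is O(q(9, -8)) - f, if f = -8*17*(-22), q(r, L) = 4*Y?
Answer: -2343573/784 ≈ -2989.3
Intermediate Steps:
q(r, L) = 16 (q(r, L) = 4*4 = 16)
O(M) = 101/49 + 11/M (O(M) = -101*(-1/49) + 11/M = 101/49 + 11/M)
f = 2992 (f = -136*(-22) = 2992)
O(q(9, -8)) - f = (101/49 + 11/16) - 1*2992 = (101/49 + 11*(1/16)) - 2992 = (101/49 + 11/16) - 2992 = 2155/784 - 2992 = -2343573/784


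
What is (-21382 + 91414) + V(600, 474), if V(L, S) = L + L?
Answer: 71232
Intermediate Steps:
V(L, S) = 2*L
(-21382 + 91414) + V(600, 474) = (-21382 + 91414) + 2*600 = 70032 + 1200 = 71232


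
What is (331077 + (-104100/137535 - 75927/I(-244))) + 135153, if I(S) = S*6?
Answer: 2086361752061/4474472 ≈ 4.6628e+5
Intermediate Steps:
I(S) = 6*S
(331077 + (-104100/137535 - 75927/I(-244))) + 135153 = (331077 + (-104100/137535 - 75927/(6*(-244)))) + 135153 = (331077 + (-104100*1/137535 - 75927/(-1464))) + 135153 = (331077 + (-6940/9169 - 75927*(-1/1464))) + 135153 = (331077 + (-6940/9169 + 25309/488)) + 135153 = (331077 + 228671501/4474472) + 135153 = 1481623437845/4474472 + 135153 = 2086361752061/4474472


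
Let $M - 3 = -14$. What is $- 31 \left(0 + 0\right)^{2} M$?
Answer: $0$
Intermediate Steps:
$M = -11$ ($M = 3 - 14 = -11$)
$- 31 \left(0 + 0\right)^{2} M = - 31 \left(0 + 0\right)^{2} \left(-11\right) = - 31 \cdot 0^{2} \left(-11\right) = \left(-31\right) 0 \left(-11\right) = 0 \left(-11\right) = 0$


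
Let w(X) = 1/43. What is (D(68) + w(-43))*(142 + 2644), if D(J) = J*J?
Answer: 553948738/43 ≈ 1.2883e+7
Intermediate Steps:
w(X) = 1/43
D(J) = J²
(D(68) + w(-43))*(142 + 2644) = (68² + 1/43)*(142 + 2644) = (4624 + 1/43)*2786 = (198833/43)*2786 = 553948738/43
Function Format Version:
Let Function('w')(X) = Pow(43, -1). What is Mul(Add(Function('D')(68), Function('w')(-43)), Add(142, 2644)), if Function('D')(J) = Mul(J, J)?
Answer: Rational(553948738, 43) ≈ 1.2883e+7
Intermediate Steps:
Function('w')(X) = Rational(1, 43)
Function('D')(J) = Pow(J, 2)
Mul(Add(Function('D')(68), Function('w')(-43)), Add(142, 2644)) = Mul(Add(Pow(68, 2), Rational(1, 43)), Add(142, 2644)) = Mul(Add(4624, Rational(1, 43)), 2786) = Mul(Rational(198833, 43), 2786) = Rational(553948738, 43)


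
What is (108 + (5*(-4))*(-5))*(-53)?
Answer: -11024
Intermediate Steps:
(108 + (5*(-4))*(-5))*(-53) = (108 - 20*(-5))*(-53) = (108 + 100)*(-53) = 208*(-53) = -11024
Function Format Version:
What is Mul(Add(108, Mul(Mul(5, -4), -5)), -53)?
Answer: -11024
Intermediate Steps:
Mul(Add(108, Mul(Mul(5, -4), -5)), -53) = Mul(Add(108, Mul(-20, -5)), -53) = Mul(Add(108, 100), -53) = Mul(208, -53) = -11024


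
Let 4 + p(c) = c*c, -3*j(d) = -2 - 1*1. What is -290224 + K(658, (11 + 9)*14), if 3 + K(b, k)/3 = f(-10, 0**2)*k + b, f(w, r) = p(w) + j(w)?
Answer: -206779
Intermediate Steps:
j(d) = 1 (j(d) = -(-2 - 1*1)/3 = -(-2 - 1)/3 = -1/3*(-3) = 1)
p(c) = -4 + c**2 (p(c) = -4 + c*c = -4 + c**2)
f(w, r) = -3 + w**2 (f(w, r) = (-4 + w**2) + 1 = -3 + w**2)
K(b, k) = -9 + 3*b + 291*k (K(b, k) = -9 + 3*((-3 + (-10)**2)*k + b) = -9 + 3*((-3 + 100)*k + b) = -9 + 3*(97*k + b) = -9 + 3*(b + 97*k) = -9 + (3*b + 291*k) = -9 + 3*b + 291*k)
-290224 + K(658, (11 + 9)*14) = -290224 + (-9 + 3*658 + 291*((11 + 9)*14)) = -290224 + (-9 + 1974 + 291*(20*14)) = -290224 + (-9 + 1974 + 291*280) = -290224 + (-9 + 1974 + 81480) = -290224 + 83445 = -206779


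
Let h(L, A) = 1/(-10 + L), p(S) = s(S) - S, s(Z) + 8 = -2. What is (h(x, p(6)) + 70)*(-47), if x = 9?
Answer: -3243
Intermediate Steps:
s(Z) = -10 (s(Z) = -8 - 2 = -10)
p(S) = -10 - S
(h(x, p(6)) + 70)*(-47) = (1/(-10 + 9) + 70)*(-47) = (1/(-1) + 70)*(-47) = (-1 + 70)*(-47) = 69*(-47) = -3243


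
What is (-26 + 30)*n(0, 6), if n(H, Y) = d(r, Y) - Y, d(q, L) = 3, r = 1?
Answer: -12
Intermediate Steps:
n(H, Y) = 3 - Y
(-26 + 30)*n(0, 6) = (-26 + 30)*(3 - 1*6) = 4*(3 - 6) = 4*(-3) = -12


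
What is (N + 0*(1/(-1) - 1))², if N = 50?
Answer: 2500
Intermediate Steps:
(N + 0*(1/(-1) - 1))² = (50 + 0*(1/(-1) - 1))² = (50 + 0*(-1 - 1))² = (50 + 0*(-2))² = (50 + 0)² = 50² = 2500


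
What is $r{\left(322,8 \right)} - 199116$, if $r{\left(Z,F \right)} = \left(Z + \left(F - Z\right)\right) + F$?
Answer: $-199100$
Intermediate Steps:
$r{\left(Z,F \right)} = 2 F$ ($r{\left(Z,F \right)} = F + F = 2 F$)
$r{\left(322,8 \right)} - 199116 = 2 \cdot 8 - 199116 = 16 - 199116 = -199100$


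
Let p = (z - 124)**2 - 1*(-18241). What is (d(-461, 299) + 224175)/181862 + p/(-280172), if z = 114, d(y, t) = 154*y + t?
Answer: 19832633809/25476320132 ≈ 0.77847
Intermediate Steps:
d(y, t) = t + 154*y
p = 18341 (p = (114 - 124)**2 - 1*(-18241) = (-10)**2 + 18241 = 100 + 18241 = 18341)
(d(-461, 299) + 224175)/181862 + p/(-280172) = ((299 + 154*(-461)) + 224175)/181862 + 18341/(-280172) = ((299 - 70994) + 224175)*(1/181862) + 18341*(-1/280172) = (-70695 + 224175)*(1/181862) - 18341/280172 = 153480*(1/181862) - 18341/280172 = 76740/90931 - 18341/280172 = 19832633809/25476320132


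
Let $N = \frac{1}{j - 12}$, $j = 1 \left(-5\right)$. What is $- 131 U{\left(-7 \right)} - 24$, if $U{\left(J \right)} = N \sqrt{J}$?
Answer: $-24 + \frac{131 i \sqrt{7}}{17} \approx -24.0 + 20.388 i$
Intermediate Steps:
$j = -5$
$N = - \frac{1}{17}$ ($N = \frac{1}{-5 - 12} = \frac{1}{-17} = - \frac{1}{17} \approx -0.058824$)
$U{\left(J \right)} = - \frac{\sqrt{J}}{17}$
$- 131 U{\left(-7 \right)} - 24 = - 131 \left(- \frac{\sqrt{-7}}{17}\right) - 24 = - 131 \left(- \frac{i \sqrt{7}}{17}\right) - 24 = \frac{131 i \sqrt{7}}{17} - 24 = -24 + \frac{131 i \sqrt{7}}{17}$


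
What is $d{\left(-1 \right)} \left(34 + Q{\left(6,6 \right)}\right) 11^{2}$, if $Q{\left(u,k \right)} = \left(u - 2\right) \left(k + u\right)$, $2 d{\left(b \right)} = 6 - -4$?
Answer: $49610$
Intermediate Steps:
$d{\left(b \right)} = 5$ ($d{\left(b \right)} = \frac{6 - -4}{2} = \frac{6 + 4}{2} = \frac{1}{2} \cdot 10 = 5$)
$Q{\left(u,k \right)} = \left(-2 + u\right) \left(k + u\right)$
$d{\left(-1 \right)} \left(34 + Q{\left(6,6 \right)}\right) 11^{2} = 5 \left(34 + \left(6^{2} - 12 - 12 + 6 \cdot 6\right)\right) 11^{2} = 5 \left(34 + \left(36 - 12 - 12 + 36\right)\right) 121 = 5 \left(34 + 48\right) 121 = 5 \cdot 82 \cdot 121 = 410 \cdot 121 = 49610$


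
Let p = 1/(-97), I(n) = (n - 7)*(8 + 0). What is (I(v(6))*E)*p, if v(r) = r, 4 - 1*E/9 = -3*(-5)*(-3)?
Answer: 3528/97 ≈ 36.371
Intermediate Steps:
E = 441 (E = 36 - 9*(-3*(-5))*(-3) = 36 - 135*(-3) = 36 - 9*(-45) = 36 + 405 = 441)
I(n) = -56 + 8*n (I(n) = (-7 + n)*8 = -56 + 8*n)
p = -1/97 ≈ -0.010309
(I(v(6))*E)*p = ((-56 + 8*6)*441)*(-1/97) = ((-56 + 48)*441)*(-1/97) = -8*441*(-1/97) = -3528*(-1/97) = 3528/97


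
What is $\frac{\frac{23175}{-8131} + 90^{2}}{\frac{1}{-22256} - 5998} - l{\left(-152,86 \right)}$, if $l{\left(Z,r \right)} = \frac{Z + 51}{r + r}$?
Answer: $- \frac{47467444903547}{62230706364716} \approx -0.76277$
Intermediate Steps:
$l{\left(Z,r \right)} = \frac{51 + Z}{2 r}$
$\frac{\frac{23175}{-8131} + 90^{2}}{\frac{1}{-22256} - 5998} - l{\left(-152,86 \right)} = \frac{\frac{23175}{-8131} + 90^{2}}{\frac{1}{-22256} - 5998} - \frac{51 - 152}{2 \cdot 86} = \frac{23175 \left(- \frac{1}{8131}\right) + 8100}{- \frac{1}{22256} - 5998} - \frac{1}{2} \cdot \frac{1}{86} \left(-101\right) = \frac{- \frac{23175}{8131} + 8100}{- \frac{133491489}{22256}} - - \frac{101}{172} = \frac{65837925}{8131} \left(- \frac{22256}{133491489}\right) + \frac{101}{172} = - \frac{488429619600}{361806432353} + \frac{101}{172} = - \frac{47467444903547}{62230706364716}$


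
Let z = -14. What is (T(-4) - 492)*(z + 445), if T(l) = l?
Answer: -213776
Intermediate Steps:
(T(-4) - 492)*(z + 445) = (-4 - 492)*(-14 + 445) = -496*431 = -213776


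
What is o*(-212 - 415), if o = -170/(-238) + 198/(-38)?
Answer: 19734/7 ≈ 2819.1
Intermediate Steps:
o = -598/133 (o = -170*(-1/238) + 198*(-1/38) = 5/7 - 99/19 = -598/133 ≈ -4.4962)
o*(-212 - 415) = -598*(-212 - 415)/133 = -598/133*(-627) = 19734/7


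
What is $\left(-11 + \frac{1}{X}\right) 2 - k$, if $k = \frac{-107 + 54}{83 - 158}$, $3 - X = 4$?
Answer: $- \frac{1853}{75} \approx -24.707$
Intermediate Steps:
$X = -1$ ($X = 3 - 4 = -1$)
$k = \frac{53}{75}$ ($k = - \frac{53}{-75} = \left(-53\right) \left(- \frac{1}{75}\right) = \frac{53}{75} \approx 0.70667$)
$\left(-11 + \frac{1}{X}\right) 2 - k = \left(-11 + \frac{1}{-1}\right) 2 - \frac{53}{75} = \left(-11 - 1\right) 2 - \frac{53}{75} = \left(-12\right) 2 - \frac{53}{75} = -24 - \frac{53}{75} = - \frac{1853}{75}$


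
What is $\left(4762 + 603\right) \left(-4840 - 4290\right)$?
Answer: $-48982450$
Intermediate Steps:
$\left(4762 + 603\right) \left(-4840 - 4290\right) = 5365 \left(-9130\right) = -48982450$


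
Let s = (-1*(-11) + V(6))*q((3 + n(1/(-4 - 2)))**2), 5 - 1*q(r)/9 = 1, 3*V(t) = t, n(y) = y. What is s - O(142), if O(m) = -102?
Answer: 570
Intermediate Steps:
V(t) = t/3
q(r) = 36 (q(r) = 45 - 9*1 = 45 - 9 = 36)
s = 468 (s = (-1*(-11) + (1/3)*6)*36 = (11 + 2)*36 = 13*36 = 468)
s - O(142) = 468 - 1*(-102) = 468 + 102 = 570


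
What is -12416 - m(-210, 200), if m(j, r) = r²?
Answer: -52416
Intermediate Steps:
-12416 - m(-210, 200) = -12416 - 1*200² = -12416 - 1*40000 = -12416 - 40000 = -52416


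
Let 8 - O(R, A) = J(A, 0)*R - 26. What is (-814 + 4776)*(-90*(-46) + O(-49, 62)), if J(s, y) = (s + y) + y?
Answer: 28573944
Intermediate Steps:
J(s, y) = s + 2*y
O(R, A) = 34 - A*R (O(R, A) = 8 - ((A + 2*0)*R - 26) = 8 - ((A + 0)*R - 26) = 8 - (A*R - 26) = 8 - (-26 + A*R) = 8 + (26 - A*R) = 34 - A*R)
(-814 + 4776)*(-90*(-46) + O(-49, 62)) = (-814 + 4776)*(-90*(-46) + (34 - 1*62*(-49))) = 3962*(4140 + (34 + 3038)) = 3962*(4140 + 3072) = 3962*7212 = 28573944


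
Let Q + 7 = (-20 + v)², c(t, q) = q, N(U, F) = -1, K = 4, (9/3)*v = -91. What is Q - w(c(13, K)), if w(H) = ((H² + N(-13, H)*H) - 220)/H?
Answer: 23206/9 ≈ 2578.4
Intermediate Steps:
v = -91/3 (v = (⅓)*(-91) = -91/3 ≈ -30.333)
w(H) = (-220 + H² - H)/H (w(H) = ((H² - H) - 220)/H = (-220 + H² - H)/H)
Q = 22738/9 (Q = -7 + (-20 - 91/3)² = -7 + (-151/3)² = -7 + 22801/9 = 22738/9 ≈ 2526.4)
Q - w(c(13, K)) = 22738/9 - (-1 + 4 - 220/4) = 22738/9 - (-1 + 4 - 220*¼) = 22738/9 - (-1 + 4 - 55) = 22738/9 - 1*(-52) = 22738/9 + 52 = 23206/9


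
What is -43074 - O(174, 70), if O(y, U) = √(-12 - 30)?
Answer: -43074 - I*√42 ≈ -43074.0 - 6.4807*I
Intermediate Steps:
O(y, U) = I*√42 (O(y, U) = √(-42) = I*√42)
-43074 - O(174, 70) = -43074 - I*√42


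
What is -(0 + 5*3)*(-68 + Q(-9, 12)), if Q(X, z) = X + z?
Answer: 975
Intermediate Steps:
-(0 + 5*3)*(-68 + Q(-9, 12)) = -(0 + 5*3)*(-68 + (-9 + 12)) = -(0 + 15)*(-68 + 3) = -15*(-65) = -1*(-975) = 975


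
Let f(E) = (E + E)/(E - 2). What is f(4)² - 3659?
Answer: -3643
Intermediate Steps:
f(E) = 2*E/(-2 + E) (f(E) = (2*E)/(-2 + E) = 2*E/(-2 + E))
f(4)² - 3659 = (2*4/(-2 + 4))² - 3659 = (2*4/2)² - 3659 = (2*4*(½))² - 3659 = 4² - 3659 = 16 - 3659 = -3643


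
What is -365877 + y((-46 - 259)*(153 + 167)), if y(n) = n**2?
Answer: 9525394123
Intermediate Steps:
-365877 + y((-46 - 259)*(153 + 167)) = -365877 + ((-46 - 259)*(153 + 167))**2 = -365877 + (-305*320)**2 = -365877 + (-97600)**2 = -365877 + 9525760000 = 9525394123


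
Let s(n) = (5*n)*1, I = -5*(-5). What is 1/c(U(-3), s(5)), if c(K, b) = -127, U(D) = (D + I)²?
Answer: -1/127 ≈ -0.0078740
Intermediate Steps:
I = 25
s(n) = 5*n
U(D) = (25 + D)² (U(D) = (D + 25)² = (25 + D)²)
1/c(U(-3), s(5)) = 1/(-127) = -1/127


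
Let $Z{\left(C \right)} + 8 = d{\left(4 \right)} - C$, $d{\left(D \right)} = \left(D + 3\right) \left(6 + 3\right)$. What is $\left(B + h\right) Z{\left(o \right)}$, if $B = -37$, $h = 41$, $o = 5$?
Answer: $200$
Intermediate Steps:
$d{\left(D \right)} = 27 + 9 D$ ($d{\left(D \right)} = \left(3 + D\right) 9 = 27 + 9 D$)
$Z{\left(C \right)} = 55 - C$ ($Z{\left(C \right)} = -8 - \left(-63 + C\right) = 55 - C$)
$\left(B + h\right) Z{\left(o \right)} = \left(-37 + 41\right) \left(55 - 5\right) = 4 \left(55 - 5\right) = 4 \cdot 50 = 200$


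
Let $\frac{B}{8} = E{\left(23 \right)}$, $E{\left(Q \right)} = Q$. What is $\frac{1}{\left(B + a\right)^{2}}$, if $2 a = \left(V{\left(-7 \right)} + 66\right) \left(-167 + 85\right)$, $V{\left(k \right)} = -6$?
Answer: $\frac{1}{5180176} \approx 1.9304 \cdot 10^{-7}$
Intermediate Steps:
$B = 184$ ($B = 8 \cdot 23 = 184$)
$a = -2460$ ($a = \frac{\left(-6 + 66\right) \left(-167 + 85\right)}{2} = \frac{60 \left(-82\right)}{2} = \frac{1}{2} \left(-4920\right) = -2460$)
$\frac{1}{\left(B + a\right)^{2}} = \frac{1}{\left(184 - 2460\right)^{2}} = \frac{1}{\left(-2276\right)^{2}} = \frac{1}{5180176}$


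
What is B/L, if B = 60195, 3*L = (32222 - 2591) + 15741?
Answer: 60195/15124 ≈ 3.9801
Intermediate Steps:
L = 15124 (L = ((32222 - 2591) + 15741)/3 = (29631 + 15741)/3 = (1/3)*45372 = 15124)
B/L = 60195/15124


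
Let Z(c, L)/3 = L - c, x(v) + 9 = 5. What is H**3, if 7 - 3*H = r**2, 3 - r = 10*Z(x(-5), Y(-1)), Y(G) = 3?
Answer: -78633790411688/27 ≈ -2.9124e+12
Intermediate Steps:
x(v) = -4 (x(v) = -9 + 5 = -4)
Z(c, L) = -3*c + 3*L (Z(c, L) = 3*(L - c) = -3*c + 3*L)
r = -207 (r = 3 - 10*(-3*(-4) + 3*3) = 3 - 10*(12 + 9) = 3 - 10*21 = 3 - 1*210 = 3 - 210 = -207)
H = -42842/3 (H = 7/3 - 1/3*(-207)**2 = 7/3 - 1/3*42849 = 7/3 - 14283 = -42842/3 ≈ -14281.)
H**3 = (-42842/3)**3 = -78633790411688/27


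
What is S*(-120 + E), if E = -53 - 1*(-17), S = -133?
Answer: 20748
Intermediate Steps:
E = -36 (E = -53 + 17 = -36)
S*(-120 + E) = -133*(-120 - 36) = -133*(-156) = 20748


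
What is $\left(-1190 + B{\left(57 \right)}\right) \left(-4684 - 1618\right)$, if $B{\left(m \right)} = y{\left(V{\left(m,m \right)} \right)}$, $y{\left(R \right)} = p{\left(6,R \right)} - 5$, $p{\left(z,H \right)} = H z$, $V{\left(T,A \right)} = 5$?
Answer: $7341830$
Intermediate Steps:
$y{\left(R \right)} = -5 + 6 R$ ($y{\left(R \right)} = R 6 - 5 = 6 R - 5 = -5 + 6 R$)
$B{\left(m \right)} = 25$ ($B{\left(m \right)} = -5 + 6 \cdot 5 = -5 + 30 = 25$)
$\left(-1190 + B{\left(57 \right)}\right) \left(-4684 - 1618\right) = \left(-1190 + 25\right) \left(-4684 - 1618\right) = \left(-1165\right) \left(-6302\right) = 7341830$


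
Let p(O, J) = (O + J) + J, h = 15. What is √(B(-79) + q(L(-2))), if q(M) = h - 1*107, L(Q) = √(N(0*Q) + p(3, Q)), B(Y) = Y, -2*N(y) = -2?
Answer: 3*I*√19 ≈ 13.077*I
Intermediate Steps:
N(y) = 1 (N(y) = -½*(-2) = 1)
p(O, J) = O + 2*J (p(O, J) = (J + O) + J = O + 2*J)
L(Q) = √(4 + 2*Q) (L(Q) = √(1 + (3 + 2*Q)) = √(4 + 2*Q))
q(M) = -92 (q(M) = 15 - 1*107 = 15 - 107 = -92)
√(B(-79) + q(L(-2))) = √(-79 - 92) = √(-171) = 3*I*√19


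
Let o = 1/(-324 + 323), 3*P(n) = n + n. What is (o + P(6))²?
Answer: 9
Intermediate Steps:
P(n) = 2*n/3 (P(n) = (n + n)/3 = (2*n)/3 = 2*n/3)
o = -1 (o = 1/(-1) = -1)
(o + P(6))² = (-1 + (⅔)*6)² = (-1 + 4)² = 3² = 9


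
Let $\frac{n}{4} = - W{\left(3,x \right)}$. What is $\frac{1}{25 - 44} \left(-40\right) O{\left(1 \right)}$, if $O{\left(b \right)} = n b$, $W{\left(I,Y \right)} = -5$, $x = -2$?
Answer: $\frac{800}{19} \approx 42.105$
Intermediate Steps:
$n = 20$ ($n = 4 \left(\left(-1\right) \left(-5\right)\right) = 4 \cdot 5 = 20$)
$O{\left(b \right)} = 20 b$
$\frac{1}{25 - 44} \left(-40\right) O{\left(1 \right)} = \frac{1}{25 - 44} \left(-40\right) 20 \cdot 1 = \frac{1}{-19} \left(-40\right) 20 = \left(- \frac{1}{19}\right) \left(-40\right) 20 = \frac{40}{19} \cdot 20 = \frac{800}{19}$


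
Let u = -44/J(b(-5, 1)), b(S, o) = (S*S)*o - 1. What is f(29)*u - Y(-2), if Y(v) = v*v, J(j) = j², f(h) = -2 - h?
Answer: -235/144 ≈ -1.6319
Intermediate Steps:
b(S, o) = -1 + o*S² (b(S, o) = S²*o - 1 = o*S² - 1 = -1 + o*S²)
u = -11/144 (u = -44/(-1 + 1*(-5)²)² = -44/(-1 + 1*25)² = -44/(-1 + 25)² = -44/(24²) = -44/576 = -44*1/576 = -11/144 ≈ -0.076389)
Y(v) = v²
f(29)*u - Y(-2) = (-2 - 1*29)*(-11/144) - 1*(-2)² = (-2 - 29)*(-11/144) - 1*4 = -31*(-11/144) - 4 = 341/144 - 4 = -235/144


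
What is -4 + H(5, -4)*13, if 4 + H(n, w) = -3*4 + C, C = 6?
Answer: -134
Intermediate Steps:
H(n, w) = -10 (H(n, w) = -4 + (-3*4 + 6) = -4 + (-12 + 6) = -4 - 6 = -10)
-4 + H(5, -4)*13 = -4 - 10*13 = -4 - 130 = -134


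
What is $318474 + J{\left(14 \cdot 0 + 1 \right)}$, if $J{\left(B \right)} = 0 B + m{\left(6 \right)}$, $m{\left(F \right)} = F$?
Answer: $318480$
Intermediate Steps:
$J{\left(B \right)} = 6$ ($J{\left(B \right)} = 0 B + 6 = 0 + 6 = 6$)
$318474 + J{\left(14 \cdot 0 + 1 \right)} = 318474 + 6 = 318480$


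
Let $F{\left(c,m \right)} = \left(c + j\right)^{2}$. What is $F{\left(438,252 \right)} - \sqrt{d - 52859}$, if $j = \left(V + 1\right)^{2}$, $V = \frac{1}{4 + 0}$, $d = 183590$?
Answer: $\frac{49463089}{256} - \sqrt{130731} \approx 1.9285 \cdot 10^{5}$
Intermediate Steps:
$V = \frac{1}{4} \approx 0.25$
$j = \frac{25}{16}$ ($j = \left(\frac{1}{4} + 1\right)^{2} = \left(\frac{5}{4}\right)^{2} = \frac{25}{16} \approx 1.5625$)
$F{\left(c,m \right)} = \left(\frac{25}{16} + c\right)^{2}$ ($F{\left(c,m \right)} = \left(c + \frac{25}{16}\right)^{2} = \left(\frac{25}{16} + c\right)^{2}$)
$F{\left(438,252 \right)} - \sqrt{d - 52859} = \frac{\left(25 + 16 \cdot 438\right)^{2}}{256} - \sqrt{183590 - 52859} = \frac{\left(25 + 7008\right)^{2}}{256} - \sqrt{130731} = \frac{7033^{2}}{256} - \sqrt{130731} = \frac{1}{256} \cdot 49463089 - \sqrt{130731} = \frac{49463089}{256} - \sqrt{130731}$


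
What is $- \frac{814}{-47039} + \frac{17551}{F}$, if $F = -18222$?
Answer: $- \frac{810748781}{857144658} \approx -0.94587$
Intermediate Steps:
$- \frac{814}{-47039} + \frac{17551}{F} = - \frac{814}{-47039} + \frac{17551}{-18222} = \left(-814\right) \left(- \frac{1}{47039}\right) + 17551 \left(- \frac{1}{18222}\right) = \frac{814}{47039} - \frac{17551}{18222} = - \frac{810748781}{857144658}$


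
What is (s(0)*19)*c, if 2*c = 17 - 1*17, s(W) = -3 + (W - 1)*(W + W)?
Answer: 0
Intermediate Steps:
s(W) = -3 + 2*W*(-1 + W) (s(W) = -3 + (-1 + W)*(2*W) = -3 + 2*W*(-1 + W))
c = 0 (c = (17 - 1*17)/2 = (17 - 17)/2 = (½)*0 = 0)
(s(0)*19)*c = ((-3 - 2*0 + 2*0²)*19)*0 = ((-3 + 0 + 2*0)*19)*0 = ((-3 + 0 + 0)*19)*0 = -3*19*0 = -57*0 = 0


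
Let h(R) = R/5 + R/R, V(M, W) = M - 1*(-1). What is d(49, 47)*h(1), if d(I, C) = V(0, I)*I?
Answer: 294/5 ≈ 58.800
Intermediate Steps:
V(M, W) = 1 + M (V(M, W) = M + 1 = 1 + M)
d(I, C) = I (d(I, C) = (1 + 0)*I = 1*I = I)
h(R) = 1 + R/5 (h(R) = R*(1/5) + 1 = R/5 + 1 = 1 + R/5)
d(49, 47)*h(1) = 49*(1 + (1/5)*1) = 49*(1 + 1/5) = 49*(6/5) = 294/5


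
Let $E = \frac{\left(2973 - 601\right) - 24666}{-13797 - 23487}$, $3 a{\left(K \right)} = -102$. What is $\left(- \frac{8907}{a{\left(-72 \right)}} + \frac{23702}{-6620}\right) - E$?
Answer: $\frac{135210158533}{524492670} \approx 257.79$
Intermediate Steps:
$a{\left(K \right)} = -34$ ($a{\left(K \right)} = \frac{1}{3} \left(-102\right) = -34$)
$E = \frac{11147}{18642}$ ($E = \frac{2372 - 24666}{-37284} = \left(-22294\right) \left(- \frac{1}{37284}\right) = \frac{11147}{18642} \approx 0.59795$)
$\left(- \frac{8907}{a{\left(-72 \right)}} + \frac{23702}{-6620}\right) - E = \left(- \frac{8907}{-34} + \frac{23702}{-6620}\right) - \frac{11147}{18642} = \left(\left(-8907\right) \left(- \frac{1}{34}\right) + 23702 \left(- \frac{1}{6620}\right)\right) - \frac{11147}{18642} = \left(\frac{8907}{34} - \frac{11851}{3310}\right) - \frac{11147}{18642} = \frac{7269809}{28135} - \frac{11147}{18642} = \frac{135210158533}{524492670}$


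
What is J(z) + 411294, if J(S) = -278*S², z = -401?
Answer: -44291384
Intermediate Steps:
J(z) + 411294 = -278*(-401)² + 411294 = -278*160801 + 411294 = -44702678 + 411294 = -44291384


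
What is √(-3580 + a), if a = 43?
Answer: 3*I*√393 ≈ 59.473*I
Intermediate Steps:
√(-3580 + a) = √(-3580 + 43) = √(-3537) = 3*I*√393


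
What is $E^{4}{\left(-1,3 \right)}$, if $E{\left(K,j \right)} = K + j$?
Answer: $16$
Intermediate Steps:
$E^{4}{\left(-1,3 \right)} = \left(-1 + 3\right)^{4} = 2^{4} = 16$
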